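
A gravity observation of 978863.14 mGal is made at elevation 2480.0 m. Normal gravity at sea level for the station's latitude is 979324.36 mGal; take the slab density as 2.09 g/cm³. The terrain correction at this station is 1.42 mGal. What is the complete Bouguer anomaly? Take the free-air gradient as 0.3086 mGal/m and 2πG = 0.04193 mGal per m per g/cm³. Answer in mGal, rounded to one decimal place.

88.2

Free-air correction = 0.3086 × 2480.0 = 765.33 mGal
Free-air anomaly = 978863.14 − 979324.36 + (765.33) = 304.11 mGal
Bouguer slab correction = 0.04193 × 2.09 × 2480.0 = 217.33 mGal
Simple Bouguer anomaly = 304.11 − (217.33) = 86.78 mGal
Complete Bouguer anomaly = 86.78 + 1.42 = 88.20 mGal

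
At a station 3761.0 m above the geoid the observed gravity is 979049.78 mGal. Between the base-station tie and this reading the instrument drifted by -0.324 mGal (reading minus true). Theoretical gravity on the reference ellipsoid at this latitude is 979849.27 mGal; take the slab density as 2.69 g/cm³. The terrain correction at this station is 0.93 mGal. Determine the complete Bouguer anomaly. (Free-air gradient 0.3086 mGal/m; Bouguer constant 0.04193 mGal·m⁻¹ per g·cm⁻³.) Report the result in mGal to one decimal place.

Drift-corrected reading = 979049.78 − (-0.324) = 979050.104 mGal
Free-air correction = 0.3086 × 3761.0 = 1160.64 mGal
Free-air anomaly = 979050.104 − 979849.27 + (1160.64) = 361.474 mGal
Bouguer slab correction = 0.04193 × 2.69 × 3761.0 = 424.21 mGal
Simple Bouguer anomaly = 361.474 − (424.21) = -62.736 mGal
Complete Bouguer anomaly = -62.736 + 0.93 = -61.806 mGal

-61.8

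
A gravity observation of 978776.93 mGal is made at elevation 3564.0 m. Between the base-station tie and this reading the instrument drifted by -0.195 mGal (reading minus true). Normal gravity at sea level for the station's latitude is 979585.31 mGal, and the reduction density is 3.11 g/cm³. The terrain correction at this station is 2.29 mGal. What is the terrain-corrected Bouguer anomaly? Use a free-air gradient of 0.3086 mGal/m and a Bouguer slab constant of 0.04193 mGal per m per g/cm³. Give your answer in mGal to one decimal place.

Drift-corrected reading = 978776.93 − (-0.195) = 978777.125 mGal
Free-air correction = 0.3086 × 3564.0 = 1099.85 mGal
Free-air anomaly = 978777.125 − 979585.31 + (1099.85) = 291.665 mGal
Bouguer slab correction = 0.04193 × 3.11 × 3564.0 = 464.75 mGal
Simple Bouguer anomaly = 291.665 − (464.75) = -173.085 mGal
Complete Bouguer anomaly = -173.085 + 2.29 = -170.795 mGal

-170.8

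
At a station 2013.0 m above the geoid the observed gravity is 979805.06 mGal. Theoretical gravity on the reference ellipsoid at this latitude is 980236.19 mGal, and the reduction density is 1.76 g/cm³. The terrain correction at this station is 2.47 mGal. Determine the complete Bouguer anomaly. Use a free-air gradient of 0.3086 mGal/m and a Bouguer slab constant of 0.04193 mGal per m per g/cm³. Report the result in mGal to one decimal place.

44.0

Free-air correction = 0.3086 × 2013.0 = 621.21 mGal
Free-air anomaly = 979805.06 − 980236.19 + (621.21) = 190.08 mGal
Bouguer slab correction = 0.04193 × 1.76 × 2013.0 = 148.55 mGal
Simple Bouguer anomaly = 190.08 − (148.55) = 41.53 mGal
Complete Bouguer anomaly = 41.53 + 2.47 = 44.00 mGal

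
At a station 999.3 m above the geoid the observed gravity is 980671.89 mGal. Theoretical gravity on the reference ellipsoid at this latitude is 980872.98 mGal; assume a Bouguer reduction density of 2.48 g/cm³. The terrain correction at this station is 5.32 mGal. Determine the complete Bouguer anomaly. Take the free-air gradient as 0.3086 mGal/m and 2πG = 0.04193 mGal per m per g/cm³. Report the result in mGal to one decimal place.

8.7

Free-air correction = 0.3086 × 999.3 = 308.38 mGal
Free-air anomaly = 980671.89 − 980872.98 + (308.38) = 107.29 mGal
Bouguer slab correction = 0.04193 × 2.48 × 999.3 = 103.91 mGal
Simple Bouguer anomaly = 107.29 − (103.91) = 3.38 mGal
Complete Bouguer anomaly = 3.38 + 5.32 = 8.70 mGal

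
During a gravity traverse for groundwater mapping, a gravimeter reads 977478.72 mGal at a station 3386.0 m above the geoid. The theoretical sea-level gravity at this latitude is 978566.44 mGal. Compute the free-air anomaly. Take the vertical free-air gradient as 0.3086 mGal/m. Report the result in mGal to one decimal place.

-42.8

Free-air correction = 0.3086 × 3386.0 = 1044.92 mGal
Free-air anomaly = 977478.72 − 978566.44 + (1044.92) = -42.80 mGal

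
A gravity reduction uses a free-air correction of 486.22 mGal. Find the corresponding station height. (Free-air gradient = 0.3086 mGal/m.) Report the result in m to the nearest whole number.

1576

h = 486.22 / 0.3086 = 1575.57 m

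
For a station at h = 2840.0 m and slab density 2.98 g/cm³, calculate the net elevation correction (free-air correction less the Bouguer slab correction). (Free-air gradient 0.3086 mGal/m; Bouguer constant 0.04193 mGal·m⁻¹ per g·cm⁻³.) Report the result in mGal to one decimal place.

Combined gradient = 0.3086 − 0.04193 × 2.98 = 0.1836486 mGal/m
Combined elevation correction = 0.1836486 × 2840.0 = 521.6 mGal

521.6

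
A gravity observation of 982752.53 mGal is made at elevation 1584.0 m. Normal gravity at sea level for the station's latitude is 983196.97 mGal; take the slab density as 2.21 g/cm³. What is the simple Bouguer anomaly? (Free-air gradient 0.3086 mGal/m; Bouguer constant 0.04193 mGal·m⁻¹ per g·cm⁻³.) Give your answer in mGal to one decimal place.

Free-air correction = 0.3086 × 1584.0 = 488.82 mGal
Free-air anomaly = 982752.53 − 983196.97 + (488.82) = 44.38 mGal
Bouguer slab correction = 0.04193 × 2.21 × 1584.0 = 146.78 mGal
Simple Bouguer anomaly = 44.38 − (146.78) = -102.40 mGal

-102.4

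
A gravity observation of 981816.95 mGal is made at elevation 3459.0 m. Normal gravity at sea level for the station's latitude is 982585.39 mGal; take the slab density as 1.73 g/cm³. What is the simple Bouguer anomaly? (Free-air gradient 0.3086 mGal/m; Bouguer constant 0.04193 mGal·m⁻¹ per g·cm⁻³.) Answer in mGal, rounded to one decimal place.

48.1

Free-air correction = 0.3086 × 3459.0 = 1067.45 mGal
Free-air anomaly = 981816.95 − 982585.39 + (1067.45) = 299.01 mGal
Bouguer slab correction = 0.04193 × 1.73 × 3459.0 = 250.91 mGal
Simple Bouguer anomaly = 299.01 − (250.91) = 48.10 mGal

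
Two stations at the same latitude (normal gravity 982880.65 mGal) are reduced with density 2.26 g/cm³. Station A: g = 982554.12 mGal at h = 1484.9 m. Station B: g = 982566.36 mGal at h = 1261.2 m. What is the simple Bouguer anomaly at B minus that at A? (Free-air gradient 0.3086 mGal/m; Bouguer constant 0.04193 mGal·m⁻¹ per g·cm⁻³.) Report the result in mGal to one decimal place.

Δg_SB(A) = 982554.12 − 982880.65 + 0.3086×1484.9 − 0.04193×2.26×1484.9 = -9.00 mGal
Δg_SB(B) = 982566.36 − 982880.65 + 0.3086×1261.2 − 0.04193×2.26×1261.2 = -44.60 mGal
Difference = -44.60 − (-9.00) = -35.60 mGal

-35.6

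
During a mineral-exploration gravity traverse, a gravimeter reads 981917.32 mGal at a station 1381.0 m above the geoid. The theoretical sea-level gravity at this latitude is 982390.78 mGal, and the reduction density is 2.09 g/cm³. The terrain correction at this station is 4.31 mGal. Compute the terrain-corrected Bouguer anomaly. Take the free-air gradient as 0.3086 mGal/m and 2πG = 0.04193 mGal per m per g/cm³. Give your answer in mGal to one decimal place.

Free-air correction = 0.3086 × 1381.0 = 426.18 mGal
Free-air anomaly = 981917.32 − 982390.78 + (426.18) = -47.28 mGal
Bouguer slab correction = 0.04193 × 2.09 × 1381.0 = 121.02 mGal
Simple Bouguer anomaly = -47.28 − (121.02) = -168.30 mGal
Complete Bouguer anomaly = -168.30 + 4.31 = -163.99 mGal

-164.0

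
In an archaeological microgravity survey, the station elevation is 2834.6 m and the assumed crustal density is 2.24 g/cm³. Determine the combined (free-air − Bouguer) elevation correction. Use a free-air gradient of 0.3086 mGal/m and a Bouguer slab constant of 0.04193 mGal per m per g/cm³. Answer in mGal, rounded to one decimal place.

608.5

Combined gradient = 0.3086 − 0.04193 × 2.24 = 0.2146768 mGal/m
Combined elevation correction = 0.2146768 × 2834.6 = 608.5 mGal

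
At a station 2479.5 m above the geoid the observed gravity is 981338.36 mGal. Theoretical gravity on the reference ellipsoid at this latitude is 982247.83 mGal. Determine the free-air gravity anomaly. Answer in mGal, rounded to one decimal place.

Free-air correction = 0.3086 × 2479.5 = 765.17 mGal
Free-air anomaly = 981338.36 − 982247.83 + (765.17) = -144.30 mGal

-144.3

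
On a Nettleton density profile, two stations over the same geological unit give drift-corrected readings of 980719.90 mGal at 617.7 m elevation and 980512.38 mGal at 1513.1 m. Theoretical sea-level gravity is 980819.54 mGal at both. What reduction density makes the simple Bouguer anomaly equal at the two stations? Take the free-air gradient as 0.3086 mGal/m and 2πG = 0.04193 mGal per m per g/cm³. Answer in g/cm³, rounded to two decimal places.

Δg_obs = 980512.38 − 980719.90 = -207.52 mGal over Δh = 1513.1 − 617.7 = 895.4 m
Equal Bouguer anomalies ⇒ Δg_obs + (0.3086 − 0.04193ρ)·Δh = 0
0.3086 − 0.04193ρ = −Δg_obs/Δh = 0.23176
ρ = (0.3086 − 0.23176) / 0.04193 = 1.83 g/cm³

1.83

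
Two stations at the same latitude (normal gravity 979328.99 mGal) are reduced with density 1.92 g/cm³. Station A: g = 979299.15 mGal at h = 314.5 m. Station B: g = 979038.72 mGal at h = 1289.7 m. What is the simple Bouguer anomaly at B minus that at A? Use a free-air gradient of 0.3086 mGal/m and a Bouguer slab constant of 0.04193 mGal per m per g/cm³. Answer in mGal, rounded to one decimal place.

Δg_SB(A) = 979299.15 − 979328.99 + 0.3086×314.5 − 0.04193×1.92×314.5 = 41.90 mGal
Δg_SB(B) = 979038.72 − 979328.99 + 0.3086×1289.7 − 0.04193×1.92×1289.7 = 3.90 mGal
Difference = 3.90 − (41.90) = -38.00 mGal

-38.0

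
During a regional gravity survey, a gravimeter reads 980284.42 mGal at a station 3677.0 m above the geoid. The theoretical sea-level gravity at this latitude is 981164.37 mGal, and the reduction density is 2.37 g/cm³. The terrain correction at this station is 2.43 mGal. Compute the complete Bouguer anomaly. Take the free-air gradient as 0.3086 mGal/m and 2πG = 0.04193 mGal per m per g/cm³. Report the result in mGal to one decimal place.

Free-air correction = 0.3086 × 3677.0 = 1134.72 mGal
Free-air anomaly = 980284.42 − 981164.37 + (1134.72) = 254.77 mGal
Bouguer slab correction = 0.04193 × 2.37 × 3677.0 = 365.40 mGal
Simple Bouguer anomaly = 254.77 − (365.40) = -110.63 mGal
Complete Bouguer anomaly = -110.63 + 2.43 = -108.20 mGal

-108.2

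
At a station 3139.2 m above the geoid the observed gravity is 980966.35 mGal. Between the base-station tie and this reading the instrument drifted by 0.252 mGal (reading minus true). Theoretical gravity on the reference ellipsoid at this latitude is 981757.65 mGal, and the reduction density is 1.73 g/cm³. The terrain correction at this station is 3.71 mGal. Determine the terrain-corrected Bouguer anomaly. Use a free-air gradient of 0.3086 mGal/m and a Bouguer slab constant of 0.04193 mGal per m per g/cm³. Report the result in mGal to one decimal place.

Drift-corrected reading = 980966.35 − (0.252) = 980966.098 mGal
Free-air correction = 0.3086 × 3139.2 = 968.76 mGal
Free-air anomaly = 980966.098 − 981757.65 + (968.76) = 177.208 mGal
Bouguer slab correction = 0.04193 × 1.73 × 3139.2 = 227.71 mGal
Simple Bouguer anomaly = 177.208 − (227.71) = -50.502 mGal
Complete Bouguer anomaly = -50.502 + 3.71 = -46.792 mGal

-46.8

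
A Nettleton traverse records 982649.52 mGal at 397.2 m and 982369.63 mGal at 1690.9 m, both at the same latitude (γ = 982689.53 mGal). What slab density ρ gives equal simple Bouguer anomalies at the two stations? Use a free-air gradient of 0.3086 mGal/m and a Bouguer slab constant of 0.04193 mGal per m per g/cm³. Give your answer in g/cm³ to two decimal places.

2.20

Δg_obs = 982369.63 − 982649.52 = -279.89 mGal over Δh = 1690.9 − 397.2 = 1293.7 m
Equal Bouguer anomalies ⇒ Δg_obs + (0.3086 − 0.04193ρ)·Δh = 0
0.3086 − 0.04193ρ = −Δg_obs/Δh = 0.21635
ρ = (0.3086 − 0.21635) / 0.04193 = 2.20 g/cm³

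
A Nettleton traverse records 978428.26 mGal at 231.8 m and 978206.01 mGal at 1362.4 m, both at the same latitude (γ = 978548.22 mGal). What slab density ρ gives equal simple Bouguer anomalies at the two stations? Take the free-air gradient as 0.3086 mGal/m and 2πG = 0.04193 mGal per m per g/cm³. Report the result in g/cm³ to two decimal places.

2.67

Δg_obs = 978206.01 − 978428.26 = -222.25 mGal over Δh = 1362.4 − 231.8 = 1130.6 m
Equal Bouguer anomalies ⇒ Δg_obs + (0.3086 − 0.04193ρ)·Δh = 0
0.3086 − 0.04193ρ = −Δg_obs/Δh = 0.19658
ρ = (0.3086 − 0.19658) / 0.04193 = 2.67 g/cm³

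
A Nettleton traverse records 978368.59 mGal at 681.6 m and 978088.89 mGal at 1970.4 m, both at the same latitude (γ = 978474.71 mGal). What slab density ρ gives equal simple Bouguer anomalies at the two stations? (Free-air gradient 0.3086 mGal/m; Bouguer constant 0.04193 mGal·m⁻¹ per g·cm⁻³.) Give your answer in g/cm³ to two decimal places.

Δg_obs = 978088.89 − 978368.59 = -279.70 mGal over Δh = 1970.4 − 681.6 = 1288.8 m
Equal Bouguer anomalies ⇒ Δg_obs + (0.3086 − 0.04193ρ)·Δh = 0
0.3086 − 0.04193ρ = −Δg_obs/Δh = 0.21702
ρ = (0.3086 − 0.21702) / 0.04193 = 2.18 g/cm³

2.18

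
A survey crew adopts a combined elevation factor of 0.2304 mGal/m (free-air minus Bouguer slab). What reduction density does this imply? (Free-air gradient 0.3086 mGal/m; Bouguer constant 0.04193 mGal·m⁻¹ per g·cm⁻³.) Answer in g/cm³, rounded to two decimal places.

1.87

0.2304 = 0.3086 − 0.04193 × ρ
ρ = (0.3086 − 0.2304) / 0.04193 = 1.87 g/cm³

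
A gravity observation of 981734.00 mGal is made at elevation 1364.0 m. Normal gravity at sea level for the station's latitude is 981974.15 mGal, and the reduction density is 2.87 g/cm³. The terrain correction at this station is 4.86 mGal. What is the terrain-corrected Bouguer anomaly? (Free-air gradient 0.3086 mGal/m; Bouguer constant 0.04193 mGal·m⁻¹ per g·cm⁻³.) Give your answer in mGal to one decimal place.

Free-air correction = 0.3086 × 1364.0 = 420.93 mGal
Free-air anomaly = 981734.00 − 981974.15 + (420.93) = 180.78 mGal
Bouguer slab correction = 0.04193 × 2.87 × 1364.0 = 164.14 mGal
Simple Bouguer anomaly = 180.78 − (164.14) = 16.64 mGal
Complete Bouguer anomaly = 16.64 + 4.86 = 21.50 mGal

21.5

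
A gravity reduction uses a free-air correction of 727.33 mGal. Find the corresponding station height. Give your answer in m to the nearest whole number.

h = 727.33 / 0.3086 = 2356.87 m

2357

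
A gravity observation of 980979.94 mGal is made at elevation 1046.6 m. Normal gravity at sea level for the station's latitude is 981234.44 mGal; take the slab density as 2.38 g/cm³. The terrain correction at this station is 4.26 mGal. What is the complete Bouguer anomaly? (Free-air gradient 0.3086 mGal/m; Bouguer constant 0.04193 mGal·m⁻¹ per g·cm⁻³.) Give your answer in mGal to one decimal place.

-31.7

Free-air correction = 0.3086 × 1046.6 = 322.98 mGal
Free-air anomaly = 980979.94 − 981234.44 + (322.98) = 68.48 mGal
Bouguer slab correction = 0.04193 × 2.38 × 1046.6 = 104.44 mGal
Simple Bouguer anomaly = 68.48 − (104.44) = -35.96 mGal
Complete Bouguer anomaly = -35.96 + 4.26 = -31.70 mGal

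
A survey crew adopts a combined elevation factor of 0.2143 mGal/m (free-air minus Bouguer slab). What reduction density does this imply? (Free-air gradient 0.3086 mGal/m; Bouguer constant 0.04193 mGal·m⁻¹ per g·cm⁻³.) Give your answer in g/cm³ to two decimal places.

0.2143 = 0.3086 − 0.04193 × ρ
ρ = (0.3086 − 0.2143) / 0.04193 = 2.25 g/cm³

2.25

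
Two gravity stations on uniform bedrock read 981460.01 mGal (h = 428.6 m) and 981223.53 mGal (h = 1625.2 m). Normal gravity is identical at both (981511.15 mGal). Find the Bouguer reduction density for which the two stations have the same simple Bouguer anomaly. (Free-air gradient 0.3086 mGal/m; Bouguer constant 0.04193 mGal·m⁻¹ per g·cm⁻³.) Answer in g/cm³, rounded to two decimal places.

2.65

Δg_obs = 981223.53 − 981460.01 = -236.48 mGal over Δh = 1625.2 − 428.6 = 1196.6 m
Equal Bouguer anomalies ⇒ Δg_obs + (0.3086 − 0.04193ρ)·Δh = 0
0.3086 − 0.04193ρ = −Δg_obs/Δh = 0.19763
ρ = (0.3086 − 0.19763) / 0.04193 = 2.65 g/cm³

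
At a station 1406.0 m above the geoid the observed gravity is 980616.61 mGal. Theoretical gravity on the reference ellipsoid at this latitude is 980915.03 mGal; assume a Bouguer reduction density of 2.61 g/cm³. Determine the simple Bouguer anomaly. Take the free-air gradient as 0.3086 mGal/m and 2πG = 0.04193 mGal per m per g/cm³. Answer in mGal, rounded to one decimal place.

-18.4

Free-air correction = 0.3086 × 1406.0 = 433.89 mGal
Free-air anomaly = 980616.61 − 980915.03 + (433.89) = 135.47 mGal
Bouguer slab correction = 0.04193 × 2.61 × 1406.0 = 153.87 mGal
Simple Bouguer anomaly = 135.47 − (153.87) = -18.40 mGal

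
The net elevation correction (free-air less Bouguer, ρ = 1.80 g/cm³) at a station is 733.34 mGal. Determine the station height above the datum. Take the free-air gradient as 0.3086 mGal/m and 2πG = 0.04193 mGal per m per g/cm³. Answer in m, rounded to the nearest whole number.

Combined gradient = 0.3086 − 0.04193 × 1.80 = 0.2331260 mGal/m
h = 733.34 / 0.2331260 = 3145.68 m

3146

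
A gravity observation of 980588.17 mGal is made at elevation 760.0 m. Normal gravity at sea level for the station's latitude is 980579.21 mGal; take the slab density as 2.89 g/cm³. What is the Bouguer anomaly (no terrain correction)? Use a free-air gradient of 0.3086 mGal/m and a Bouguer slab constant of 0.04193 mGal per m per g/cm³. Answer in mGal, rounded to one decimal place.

151.4

Free-air correction = 0.3086 × 760.0 = 234.54 mGal
Free-air anomaly = 980588.17 − 980579.21 + (234.54) = 243.50 mGal
Bouguer slab correction = 0.04193 × 2.89 × 760.0 = 92.10 mGal
Simple Bouguer anomaly = 243.50 − (92.10) = 151.40 mGal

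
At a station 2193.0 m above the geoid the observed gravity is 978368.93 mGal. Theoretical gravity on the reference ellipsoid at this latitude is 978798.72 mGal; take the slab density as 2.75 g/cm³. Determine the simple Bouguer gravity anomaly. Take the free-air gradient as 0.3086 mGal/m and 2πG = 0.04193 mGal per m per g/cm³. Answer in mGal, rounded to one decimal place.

-5.9

Free-air correction = 0.3086 × 2193.0 = 676.76 mGal
Free-air anomaly = 978368.93 − 978798.72 + (676.76) = 246.97 mGal
Bouguer slab correction = 0.04193 × 2.75 × 2193.0 = 252.87 mGal
Simple Bouguer anomaly = 246.97 − (252.87) = -5.90 mGal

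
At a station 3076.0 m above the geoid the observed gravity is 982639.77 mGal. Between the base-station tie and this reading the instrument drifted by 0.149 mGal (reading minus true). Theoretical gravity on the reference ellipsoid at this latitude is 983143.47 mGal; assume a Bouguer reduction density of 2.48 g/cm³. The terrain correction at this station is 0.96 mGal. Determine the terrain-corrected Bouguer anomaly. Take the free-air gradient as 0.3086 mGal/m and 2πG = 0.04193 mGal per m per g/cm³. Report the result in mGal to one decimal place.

Drift-corrected reading = 982639.77 − (0.149) = 982639.621 mGal
Free-air correction = 0.3086 × 3076.0 = 949.25 mGal
Free-air anomaly = 982639.621 − 983143.47 + (949.25) = 445.401 mGal
Bouguer slab correction = 0.04193 × 2.48 × 3076.0 = 319.86 mGal
Simple Bouguer anomaly = 445.401 − (319.86) = 125.541 mGal
Complete Bouguer anomaly = 125.541 + 0.96 = 126.501 mGal

126.5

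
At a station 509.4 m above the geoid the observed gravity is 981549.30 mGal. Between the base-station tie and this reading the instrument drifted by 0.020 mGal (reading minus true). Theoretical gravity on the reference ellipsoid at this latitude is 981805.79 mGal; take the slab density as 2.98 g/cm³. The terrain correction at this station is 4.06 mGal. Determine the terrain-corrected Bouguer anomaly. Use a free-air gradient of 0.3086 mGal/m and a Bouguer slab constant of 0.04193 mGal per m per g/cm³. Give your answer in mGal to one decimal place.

Drift-corrected reading = 981549.30 − (0.020) = 981549.280 mGal
Free-air correction = 0.3086 × 509.4 = 157.20 mGal
Free-air anomaly = 981549.280 − 981805.79 + (157.20) = -99.310 mGal
Bouguer slab correction = 0.04193 × 2.98 × 509.4 = 63.65 mGal
Simple Bouguer anomaly = -99.310 − (63.65) = -162.960 mGal
Complete Bouguer anomaly = -162.960 + 4.06 = -158.900 mGal

-158.9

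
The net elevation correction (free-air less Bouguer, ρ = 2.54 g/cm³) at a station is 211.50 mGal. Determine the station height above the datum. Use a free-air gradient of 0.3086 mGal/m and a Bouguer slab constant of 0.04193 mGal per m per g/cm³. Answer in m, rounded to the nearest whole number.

1047

Combined gradient = 0.3086 − 0.04193 × 2.54 = 0.2020978 mGal/m
h = 211.50 / 0.2020978 = 1046.52 m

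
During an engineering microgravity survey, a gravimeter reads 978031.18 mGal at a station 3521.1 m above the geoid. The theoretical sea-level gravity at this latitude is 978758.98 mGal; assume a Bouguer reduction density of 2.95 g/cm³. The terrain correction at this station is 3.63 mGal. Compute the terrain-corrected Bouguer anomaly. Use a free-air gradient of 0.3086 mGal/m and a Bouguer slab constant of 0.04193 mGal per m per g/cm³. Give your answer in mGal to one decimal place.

Free-air correction = 0.3086 × 3521.1 = 1086.61 mGal
Free-air anomaly = 978031.18 − 978758.98 + (1086.61) = 358.81 mGal
Bouguer slab correction = 0.04193 × 2.95 × 3521.1 = 435.54 mGal
Simple Bouguer anomaly = 358.81 − (435.54) = -76.73 mGal
Complete Bouguer anomaly = -76.73 + 3.63 = -73.10 mGal

-73.1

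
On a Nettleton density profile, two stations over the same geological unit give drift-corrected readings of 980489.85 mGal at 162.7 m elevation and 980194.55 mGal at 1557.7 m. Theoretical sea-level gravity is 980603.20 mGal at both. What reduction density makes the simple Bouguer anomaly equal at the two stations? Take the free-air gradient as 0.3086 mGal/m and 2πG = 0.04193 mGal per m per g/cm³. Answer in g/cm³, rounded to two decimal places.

2.31

Δg_obs = 980194.55 − 980489.85 = -295.30 mGal over Δh = 1557.7 − 162.7 = 1395.0 m
Equal Bouguer anomalies ⇒ Δg_obs + (0.3086 − 0.04193ρ)·Δh = 0
0.3086 − 0.04193ρ = −Δg_obs/Δh = 0.21168
ρ = (0.3086 − 0.21168) / 0.04193 = 2.31 g/cm³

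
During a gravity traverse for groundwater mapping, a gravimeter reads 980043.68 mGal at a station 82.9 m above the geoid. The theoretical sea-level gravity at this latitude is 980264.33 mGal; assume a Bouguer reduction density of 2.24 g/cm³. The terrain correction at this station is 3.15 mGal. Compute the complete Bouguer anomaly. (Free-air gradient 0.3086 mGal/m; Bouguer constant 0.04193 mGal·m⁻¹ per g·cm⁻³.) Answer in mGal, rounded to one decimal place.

Free-air correction = 0.3086 × 82.9 = 25.58 mGal
Free-air anomaly = 980043.68 − 980264.33 + (25.58) = -195.07 mGal
Bouguer slab correction = 0.04193 × 2.24 × 82.9 = 7.79 mGal
Simple Bouguer anomaly = -195.07 − (7.79) = -202.86 mGal
Complete Bouguer anomaly = -202.86 + 3.15 = -199.71 mGal

-199.7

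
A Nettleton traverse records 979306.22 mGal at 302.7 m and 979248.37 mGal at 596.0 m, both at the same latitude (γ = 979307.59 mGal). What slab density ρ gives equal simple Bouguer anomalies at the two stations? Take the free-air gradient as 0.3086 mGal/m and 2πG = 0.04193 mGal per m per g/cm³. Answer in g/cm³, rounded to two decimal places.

2.66

Δg_obs = 979248.37 − 979306.22 = -57.85 mGal over Δh = 596.0 − 302.7 = 293.3 m
Equal Bouguer anomalies ⇒ Δg_obs + (0.3086 − 0.04193ρ)·Δh = 0
0.3086 − 0.04193ρ = −Δg_obs/Δh = 0.19724
ρ = (0.3086 − 0.19724) / 0.04193 = 2.66 g/cm³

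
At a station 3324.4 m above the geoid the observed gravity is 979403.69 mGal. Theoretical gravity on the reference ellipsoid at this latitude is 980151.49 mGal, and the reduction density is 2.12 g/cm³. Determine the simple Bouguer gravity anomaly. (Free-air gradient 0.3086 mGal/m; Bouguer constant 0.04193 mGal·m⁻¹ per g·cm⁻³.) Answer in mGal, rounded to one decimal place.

Free-air correction = 0.3086 × 3324.4 = 1025.91 mGal
Free-air anomaly = 979403.69 − 980151.49 + (1025.91) = 278.11 mGal
Bouguer slab correction = 0.04193 × 2.12 × 3324.4 = 295.51 mGal
Simple Bouguer anomaly = 278.11 − (295.51) = -17.40 mGal

-17.4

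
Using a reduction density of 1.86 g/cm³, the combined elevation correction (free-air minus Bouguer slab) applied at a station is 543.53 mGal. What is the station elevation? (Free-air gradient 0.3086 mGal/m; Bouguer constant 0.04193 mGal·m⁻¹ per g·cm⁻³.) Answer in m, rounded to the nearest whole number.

2357

Combined gradient = 0.3086 − 0.04193 × 1.86 = 0.2306102 mGal/m
h = 543.53 / 0.2306102 = 2356.92 m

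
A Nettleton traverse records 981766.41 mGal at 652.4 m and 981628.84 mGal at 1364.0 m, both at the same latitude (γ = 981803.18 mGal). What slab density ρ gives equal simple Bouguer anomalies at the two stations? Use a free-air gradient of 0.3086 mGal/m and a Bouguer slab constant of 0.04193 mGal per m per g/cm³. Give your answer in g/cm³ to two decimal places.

Δg_obs = 981628.84 − 981766.41 = -137.57 mGal over Δh = 1364.0 − 652.4 = 711.6 m
Equal Bouguer anomalies ⇒ Δg_obs + (0.3086 − 0.04193ρ)·Δh = 0
0.3086 − 0.04193ρ = −Δg_obs/Δh = 0.19332
ρ = (0.3086 − 0.19332) / 0.04193 = 2.75 g/cm³

2.75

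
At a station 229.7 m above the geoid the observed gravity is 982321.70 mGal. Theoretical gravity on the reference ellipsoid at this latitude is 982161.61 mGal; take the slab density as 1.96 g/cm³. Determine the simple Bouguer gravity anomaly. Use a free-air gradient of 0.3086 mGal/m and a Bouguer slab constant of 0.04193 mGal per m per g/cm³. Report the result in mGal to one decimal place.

212.1

Free-air correction = 0.3086 × 229.7 = 70.89 mGal
Free-air anomaly = 982321.70 − 982161.61 + (70.89) = 230.98 mGal
Bouguer slab correction = 0.04193 × 1.96 × 229.7 = 18.88 mGal
Simple Bouguer anomaly = 230.98 − (18.88) = 212.10 mGal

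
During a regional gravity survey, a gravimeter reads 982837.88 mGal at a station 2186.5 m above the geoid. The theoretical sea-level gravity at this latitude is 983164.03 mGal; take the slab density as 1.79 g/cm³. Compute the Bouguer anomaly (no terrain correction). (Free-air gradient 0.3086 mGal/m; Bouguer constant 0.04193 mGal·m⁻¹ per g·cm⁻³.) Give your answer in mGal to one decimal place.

Free-air correction = 0.3086 × 2186.5 = 674.75 mGal
Free-air anomaly = 982837.88 − 983164.03 + (674.75) = 348.60 mGal
Bouguer slab correction = 0.04193 × 1.79 × 2186.5 = 164.11 mGal
Simple Bouguer anomaly = 348.60 − (164.11) = 184.49 mGal

184.5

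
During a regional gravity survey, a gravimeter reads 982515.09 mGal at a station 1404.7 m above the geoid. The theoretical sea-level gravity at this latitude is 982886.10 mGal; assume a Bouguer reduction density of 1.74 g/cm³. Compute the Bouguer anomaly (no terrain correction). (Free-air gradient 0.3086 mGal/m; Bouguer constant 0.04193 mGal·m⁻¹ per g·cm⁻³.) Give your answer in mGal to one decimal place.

Free-air correction = 0.3086 × 1404.7 = 433.49 mGal
Free-air anomaly = 982515.09 − 982886.10 + (433.49) = 62.48 mGal
Bouguer slab correction = 0.04193 × 1.74 × 1404.7 = 102.48 mGal
Simple Bouguer anomaly = 62.48 − (102.48) = -40.00 mGal

-40.0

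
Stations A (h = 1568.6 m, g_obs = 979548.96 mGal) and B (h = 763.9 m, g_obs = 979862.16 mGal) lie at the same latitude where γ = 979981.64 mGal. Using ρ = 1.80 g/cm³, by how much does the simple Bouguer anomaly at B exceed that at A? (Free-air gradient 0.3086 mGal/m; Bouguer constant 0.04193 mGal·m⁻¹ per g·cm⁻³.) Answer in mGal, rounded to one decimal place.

Δg_SB(A) = 979548.96 − 979981.64 + 0.3086×1568.6 − 0.04193×1.80×1568.6 = -67.00 mGal
Δg_SB(B) = 979862.16 − 979981.64 + 0.3086×763.9 − 0.04193×1.80×763.9 = 58.60 mGal
Difference = 58.60 − (-67.00) = 125.60 mGal

125.6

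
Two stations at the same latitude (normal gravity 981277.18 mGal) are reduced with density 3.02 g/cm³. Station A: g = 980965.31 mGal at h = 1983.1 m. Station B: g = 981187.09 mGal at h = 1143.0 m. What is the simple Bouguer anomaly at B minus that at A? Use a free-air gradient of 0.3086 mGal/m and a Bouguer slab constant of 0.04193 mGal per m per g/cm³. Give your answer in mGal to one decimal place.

68.9

Δg_SB(A) = 980965.31 − 981277.18 + 0.3086×1983.1 − 0.04193×3.02×1983.1 = 49.00 mGal
Δg_SB(B) = 981187.09 − 981277.18 + 0.3086×1143.0 − 0.04193×3.02×1143.0 = 117.90 mGal
Difference = 117.90 − (49.00) = 68.90 mGal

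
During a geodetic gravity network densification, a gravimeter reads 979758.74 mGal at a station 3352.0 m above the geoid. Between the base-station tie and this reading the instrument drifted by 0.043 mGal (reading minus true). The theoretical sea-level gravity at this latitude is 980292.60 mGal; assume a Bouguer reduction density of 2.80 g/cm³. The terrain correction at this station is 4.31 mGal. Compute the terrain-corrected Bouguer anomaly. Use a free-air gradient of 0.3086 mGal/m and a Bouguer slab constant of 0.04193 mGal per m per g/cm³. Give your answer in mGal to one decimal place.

111.3

Drift-corrected reading = 979758.74 − (0.043) = 979758.697 mGal
Free-air correction = 0.3086 × 3352.0 = 1034.43 mGal
Free-air anomaly = 979758.697 − 980292.60 + (1034.43) = 500.527 mGal
Bouguer slab correction = 0.04193 × 2.80 × 3352.0 = 393.54 mGal
Simple Bouguer anomaly = 500.527 − (393.54) = 106.987 mGal
Complete Bouguer anomaly = 106.987 + 4.31 = 111.297 mGal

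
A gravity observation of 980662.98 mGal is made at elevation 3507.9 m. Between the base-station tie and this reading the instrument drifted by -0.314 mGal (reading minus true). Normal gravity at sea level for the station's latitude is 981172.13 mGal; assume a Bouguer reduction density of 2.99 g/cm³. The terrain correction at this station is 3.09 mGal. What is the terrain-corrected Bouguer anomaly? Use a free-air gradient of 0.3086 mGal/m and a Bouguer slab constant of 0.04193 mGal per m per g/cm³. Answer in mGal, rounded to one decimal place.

Drift-corrected reading = 980662.98 − (-0.314) = 980663.294 mGal
Free-air correction = 0.3086 × 3507.9 = 1082.54 mGal
Free-air anomaly = 980663.294 − 981172.13 + (1082.54) = 573.704 mGal
Bouguer slab correction = 0.04193 × 2.99 × 3507.9 = 439.79 mGal
Simple Bouguer anomaly = 573.704 − (439.79) = 133.914 mGal
Complete Bouguer anomaly = 133.914 + 3.09 = 137.004 mGal

137.0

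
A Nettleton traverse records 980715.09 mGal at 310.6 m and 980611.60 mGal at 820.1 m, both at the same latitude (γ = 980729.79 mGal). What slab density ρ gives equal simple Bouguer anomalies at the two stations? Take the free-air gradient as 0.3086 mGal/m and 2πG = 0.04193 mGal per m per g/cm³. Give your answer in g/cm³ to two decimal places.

Δg_obs = 980611.60 − 980715.09 = -103.49 mGal over Δh = 820.1 − 310.6 = 509.5 m
Equal Bouguer anomalies ⇒ Δg_obs + (0.3086 − 0.04193ρ)·Δh = 0
0.3086 − 0.04193ρ = −Δg_obs/Δh = 0.20312
ρ = (0.3086 − 0.20312) / 0.04193 = 2.52 g/cm³

2.52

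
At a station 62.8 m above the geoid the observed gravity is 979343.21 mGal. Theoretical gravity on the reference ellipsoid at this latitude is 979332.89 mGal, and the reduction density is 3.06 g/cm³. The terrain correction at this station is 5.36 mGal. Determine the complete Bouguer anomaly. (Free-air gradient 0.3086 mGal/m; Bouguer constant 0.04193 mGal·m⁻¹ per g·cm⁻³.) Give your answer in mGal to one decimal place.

Free-air correction = 0.3086 × 62.8 = 19.38 mGal
Free-air anomaly = 979343.21 − 979332.89 + (19.38) = 29.70 mGal
Bouguer slab correction = 0.04193 × 3.06 × 62.8 = 8.06 mGal
Simple Bouguer anomaly = 29.70 − (8.06) = 21.64 mGal
Complete Bouguer anomaly = 21.64 + 5.36 = 27.00 mGal

27.0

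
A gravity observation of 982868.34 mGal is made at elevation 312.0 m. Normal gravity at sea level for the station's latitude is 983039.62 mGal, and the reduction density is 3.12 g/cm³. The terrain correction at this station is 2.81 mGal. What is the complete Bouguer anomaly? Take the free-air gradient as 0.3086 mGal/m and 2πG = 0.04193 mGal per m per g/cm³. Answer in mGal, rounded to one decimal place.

-113.0

Free-air correction = 0.3086 × 312.0 = 96.28 mGal
Free-air anomaly = 982868.34 − 983039.62 + (96.28) = -75.00 mGal
Bouguer slab correction = 0.04193 × 3.12 × 312.0 = 40.82 mGal
Simple Bouguer anomaly = -75.00 − (40.82) = -115.82 mGal
Complete Bouguer anomaly = -115.82 + 2.81 = -113.01 mGal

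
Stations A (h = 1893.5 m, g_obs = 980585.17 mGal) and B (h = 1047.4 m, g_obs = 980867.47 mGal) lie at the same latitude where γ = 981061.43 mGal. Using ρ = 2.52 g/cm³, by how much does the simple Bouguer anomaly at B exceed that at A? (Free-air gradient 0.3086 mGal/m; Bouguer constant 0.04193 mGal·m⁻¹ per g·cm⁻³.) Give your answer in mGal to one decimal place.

110.6

Δg_SB(A) = 980585.17 − 981061.43 + 0.3086×1893.5 − 0.04193×2.52×1893.5 = -92.00 mGal
Δg_SB(B) = 980867.47 − 981061.43 + 0.3086×1047.4 − 0.04193×2.52×1047.4 = 18.60 mGal
Difference = 18.60 − (-92.00) = 110.60 mGal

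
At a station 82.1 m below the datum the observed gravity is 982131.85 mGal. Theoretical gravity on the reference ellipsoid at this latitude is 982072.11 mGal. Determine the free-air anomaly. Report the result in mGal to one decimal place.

34.4

Free-air correction = 0.3086 × -82.1 = -25.34 mGal
Free-air anomaly = 982131.85 − 982072.11 + (-25.34) = 34.40 mGal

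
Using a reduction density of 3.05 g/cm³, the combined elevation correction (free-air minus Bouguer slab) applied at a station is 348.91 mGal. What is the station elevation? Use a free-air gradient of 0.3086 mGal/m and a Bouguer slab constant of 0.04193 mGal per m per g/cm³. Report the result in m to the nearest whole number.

Combined gradient = 0.3086 − 0.04193 × 3.05 = 0.1807135 mGal/m
h = 348.91 / 0.1807135 = 1930.74 m

1931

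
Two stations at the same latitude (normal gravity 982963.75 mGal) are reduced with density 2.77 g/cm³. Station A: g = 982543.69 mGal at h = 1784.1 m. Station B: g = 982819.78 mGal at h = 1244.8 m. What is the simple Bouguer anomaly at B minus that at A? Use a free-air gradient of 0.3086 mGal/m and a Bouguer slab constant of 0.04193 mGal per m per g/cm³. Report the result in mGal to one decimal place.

172.3

Δg_SB(A) = 982543.69 − 982963.75 + 0.3086×1784.1 − 0.04193×2.77×1784.1 = -76.70 mGal
Δg_SB(B) = 982819.78 − 982963.75 + 0.3086×1244.8 − 0.04193×2.77×1244.8 = 95.60 mGal
Difference = 95.60 − (-76.70) = 172.30 mGal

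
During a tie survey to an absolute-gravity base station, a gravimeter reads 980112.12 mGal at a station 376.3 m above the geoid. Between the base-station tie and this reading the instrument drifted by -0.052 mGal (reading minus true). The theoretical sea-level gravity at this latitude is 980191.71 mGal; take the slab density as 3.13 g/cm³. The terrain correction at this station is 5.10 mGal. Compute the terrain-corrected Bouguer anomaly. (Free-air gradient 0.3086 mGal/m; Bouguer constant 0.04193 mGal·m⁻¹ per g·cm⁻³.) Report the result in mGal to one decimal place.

-7.7

Drift-corrected reading = 980112.12 − (-0.052) = 980112.172 mGal
Free-air correction = 0.3086 × 376.3 = 116.13 mGal
Free-air anomaly = 980112.172 − 980191.71 + (116.13) = 36.592 mGal
Bouguer slab correction = 0.04193 × 3.13 × 376.3 = 49.39 mGal
Simple Bouguer anomaly = 36.592 − (49.39) = -12.798 mGal
Complete Bouguer anomaly = -12.798 + 5.10 = -7.698 mGal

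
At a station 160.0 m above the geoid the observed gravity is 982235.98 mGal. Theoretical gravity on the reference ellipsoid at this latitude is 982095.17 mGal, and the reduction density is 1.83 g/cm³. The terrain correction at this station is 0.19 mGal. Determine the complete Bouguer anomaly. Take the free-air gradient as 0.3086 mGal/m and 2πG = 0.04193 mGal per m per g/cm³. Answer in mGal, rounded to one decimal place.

Free-air correction = 0.3086 × 160.0 = 49.38 mGal
Free-air anomaly = 982235.98 − 982095.17 + (49.38) = 190.19 mGal
Bouguer slab correction = 0.04193 × 1.83 × 160.0 = 12.28 mGal
Simple Bouguer anomaly = 190.19 − (12.28) = 177.91 mGal
Complete Bouguer anomaly = 177.91 + 0.19 = 178.10 mGal

178.1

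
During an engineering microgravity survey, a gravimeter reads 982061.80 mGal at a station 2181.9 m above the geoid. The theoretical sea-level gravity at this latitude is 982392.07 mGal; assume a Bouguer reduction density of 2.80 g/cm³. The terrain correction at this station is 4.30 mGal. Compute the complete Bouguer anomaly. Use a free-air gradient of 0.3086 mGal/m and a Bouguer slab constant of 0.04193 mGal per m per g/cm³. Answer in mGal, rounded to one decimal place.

91.2

Free-air correction = 0.3086 × 2181.9 = 673.33 mGal
Free-air anomaly = 982061.80 − 982392.07 + (673.33) = 343.06 mGal
Bouguer slab correction = 0.04193 × 2.80 × 2181.9 = 256.16 mGal
Simple Bouguer anomaly = 343.06 − (256.16) = 86.90 mGal
Complete Bouguer anomaly = 86.90 + 4.30 = 91.20 mGal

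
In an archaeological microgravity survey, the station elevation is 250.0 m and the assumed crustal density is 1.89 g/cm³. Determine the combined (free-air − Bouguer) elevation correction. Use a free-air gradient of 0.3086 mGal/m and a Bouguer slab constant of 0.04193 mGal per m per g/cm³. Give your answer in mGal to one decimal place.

57.3

Combined gradient = 0.3086 − 0.04193 × 1.89 = 0.2293523 mGal/m
Combined elevation correction = 0.2293523 × 250.0 = 57.3 mGal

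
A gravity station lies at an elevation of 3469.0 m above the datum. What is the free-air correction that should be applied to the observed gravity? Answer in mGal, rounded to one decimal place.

Free-air correction = 0.3086 × 3469.0 = 1070.5 mGal

1070.5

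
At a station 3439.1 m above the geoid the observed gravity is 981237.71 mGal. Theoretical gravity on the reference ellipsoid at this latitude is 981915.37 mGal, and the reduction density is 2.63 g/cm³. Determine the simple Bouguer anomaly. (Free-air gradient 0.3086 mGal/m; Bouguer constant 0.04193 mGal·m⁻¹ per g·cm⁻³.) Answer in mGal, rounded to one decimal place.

Free-air correction = 0.3086 × 3439.1 = 1061.31 mGal
Free-air anomaly = 981237.71 − 981915.37 + (1061.31) = 383.65 mGal
Bouguer slab correction = 0.04193 × 2.63 × 3439.1 = 379.25 mGal
Simple Bouguer anomaly = 383.65 − (379.25) = 4.40 mGal

4.4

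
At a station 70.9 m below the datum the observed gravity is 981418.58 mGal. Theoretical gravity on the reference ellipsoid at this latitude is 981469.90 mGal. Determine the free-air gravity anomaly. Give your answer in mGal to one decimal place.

-73.2

Free-air correction = 0.3086 × -70.9 = -21.88 mGal
Free-air anomaly = 981418.58 − 981469.90 + (-21.88) = -73.20 mGal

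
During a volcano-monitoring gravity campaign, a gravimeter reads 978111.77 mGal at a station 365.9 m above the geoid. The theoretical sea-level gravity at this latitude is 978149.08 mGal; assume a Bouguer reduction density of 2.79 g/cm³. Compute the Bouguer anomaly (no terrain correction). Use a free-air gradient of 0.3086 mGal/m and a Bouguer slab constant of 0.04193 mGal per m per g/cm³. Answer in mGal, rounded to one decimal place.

32.8

Free-air correction = 0.3086 × 365.9 = 112.92 mGal
Free-air anomaly = 978111.77 − 978149.08 + (112.92) = 75.61 mGal
Bouguer slab correction = 0.04193 × 2.79 × 365.9 = 42.80 mGal
Simple Bouguer anomaly = 75.61 − (42.80) = 32.81 mGal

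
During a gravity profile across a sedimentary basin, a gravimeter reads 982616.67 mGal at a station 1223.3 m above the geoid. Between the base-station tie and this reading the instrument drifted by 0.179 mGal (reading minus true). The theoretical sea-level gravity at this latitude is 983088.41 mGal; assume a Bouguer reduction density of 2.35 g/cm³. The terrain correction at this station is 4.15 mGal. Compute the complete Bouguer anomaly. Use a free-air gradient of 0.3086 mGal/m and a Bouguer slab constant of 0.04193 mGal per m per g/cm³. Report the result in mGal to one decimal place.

-210.8

Drift-corrected reading = 982616.67 − (0.179) = 982616.491 mGal
Free-air correction = 0.3086 × 1223.3 = 377.51 mGal
Free-air anomaly = 982616.491 − 983088.41 + (377.51) = -94.409 mGal
Bouguer slab correction = 0.04193 × 2.35 × 1223.3 = 120.54 mGal
Simple Bouguer anomaly = -94.409 − (120.54) = -214.949 mGal
Complete Bouguer anomaly = -214.949 + 4.15 = -210.799 mGal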